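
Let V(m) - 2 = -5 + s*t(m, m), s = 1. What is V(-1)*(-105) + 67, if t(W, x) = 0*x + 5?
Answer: -143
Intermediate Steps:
t(W, x) = 5 (t(W, x) = 0 + 5 = 5)
V(m) = 2 (V(m) = 2 + (-5 + 1*5) = 2 + (-5 + 5) = 2 + 0 = 2)
V(-1)*(-105) + 67 = 2*(-105) + 67 = -210 + 67 = -143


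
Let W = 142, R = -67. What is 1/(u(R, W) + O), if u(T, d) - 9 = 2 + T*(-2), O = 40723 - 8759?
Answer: 1/32109 ≈ 3.1144e-5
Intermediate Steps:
O = 31964
u(T, d) = 11 - 2*T (u(T, d) = 9 + (2 + T*(-2)) = 9 + (2 - 2*T) = 11 - 2*T)
1/(u(R, W) + O) = 1/((11 - 2*(-67)) + 31964) = 1/((11 + 134) + 31964) = 1/(145 + 31964) = 1/32109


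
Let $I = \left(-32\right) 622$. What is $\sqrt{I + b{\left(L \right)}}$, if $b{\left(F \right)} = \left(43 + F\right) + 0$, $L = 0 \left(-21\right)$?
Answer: $i \sqrt{19861} \approx 140.93 i$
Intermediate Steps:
$I = -19904$
$L = 0$
$b{\left(F \right)} = 43 + F$
$\sqrt{I + b{\left(L \right)}} = \sqrt{-19904 + \left(43 + 0\right)} = \sqrt{-19904 + 43} = \sqrt{-19861} = i \sqrt{19861}$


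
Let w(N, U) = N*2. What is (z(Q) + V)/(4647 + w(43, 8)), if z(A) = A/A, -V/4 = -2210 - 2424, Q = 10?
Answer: 18537/4733 ≈ 3.9165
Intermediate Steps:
w(N, U) = 2*N
V = 18536 (V = -4*(-2210 - 2424) = -4*(-4634) = 18536)
z(A) = 1
(z(Q) + V)/(4647 + w(43, 8)) = (1 + 18536)/(4647 + 2*43) = 18537/(4647 + 86) = 18537/4733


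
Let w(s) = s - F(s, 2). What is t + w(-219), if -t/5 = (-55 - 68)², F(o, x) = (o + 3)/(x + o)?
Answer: -16462704/217 ≈ -75865.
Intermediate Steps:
F(o, x) = (3 + o)/(o + x)
w(s) = s - (3 + s)/(2 + s) (w(s) = s - (3 + s)/(s + 2) = s - (3 + s)/(2 + s))
t = -75645 (t = -5*(-55 - 68)² = -5*(-123)² = -5*15129 = -75645)
t + w(-219) = -75645 + (-3 - 219 + (-219)²)/(2 - 219) = -75645 + (-3 - 219 + 47961)/(-217) = -75645 - 1/217*47739 = -75645 - 47739/217 = -16462704/217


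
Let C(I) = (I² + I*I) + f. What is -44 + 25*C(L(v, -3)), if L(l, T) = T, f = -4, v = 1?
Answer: 306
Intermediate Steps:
C(I) = -4 + 2*I² (C(I) = (I² + I*I) - 4 = (I² + I²) - 4 = 2*I² - 4 = -4 + 2*I²)
-44 + 25*C(L(v, -3)) = -44 + 25*(-4 + 2*(-3)²) = -44 + 25*(-4 + 2*9) = -44 + 25*(-4 + 18) = -44 + 25*14 = -44 + 350 = 306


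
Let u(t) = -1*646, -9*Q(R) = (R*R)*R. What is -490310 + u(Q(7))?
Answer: -490956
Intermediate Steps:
Q(R) = -R³/9 (Q(R) = -R*R*R/9 = -R²*R/9 = -R³/9)
u(t) = -646
-490310 + u(Q(7)) = -490310 - 646 = -490956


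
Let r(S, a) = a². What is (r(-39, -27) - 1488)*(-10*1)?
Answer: 7590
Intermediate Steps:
(r(-39, -27) - 1488)*(-10*1) = ((-27)² - 1488)*(-10*1) = (729 - 1488)*(-10) = -759*(-10) = 7590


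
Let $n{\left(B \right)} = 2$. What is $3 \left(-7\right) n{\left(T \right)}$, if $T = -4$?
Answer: $-42$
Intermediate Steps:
$3 \left(-7\right) n{\left(T \right)} = 3 \left(-7\right) 2 = \left(-21\right) 2 = -42$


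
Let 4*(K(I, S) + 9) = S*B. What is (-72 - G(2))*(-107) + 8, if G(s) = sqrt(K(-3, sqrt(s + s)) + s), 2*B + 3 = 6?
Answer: 7712 + 535*I/2 ≈ 7712.0 + 267.5*I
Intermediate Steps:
B = 3/2 (B = -3/2 + (1/2)*6 = -3/2 + 3 = 3/2 ≈ 1.5000)
K(I, S) = -9 + 3*S/8 (K(I, S) = -9 + (S*(3/2))/4 = -9 + (3*S/2)/4 = -9 + 3*S/8)
G(s) = sqrt(-9 + s + 3*sqrt(2)*sqrt(s)/8) (G(s) = sqrt((-9 + 3*sqrt(s + s)/8) + s) = sqrt((-9 + 3*sqrt(2*s)/8) + s) = sqrt((-9 + 3*(sqrt(2)*sqrt(s))/8) + s) = sqrt((-9 + 3*sqrt(2)*sqrt(s)/8) + s) = sqrt(-9 + s + 3*sqrt(2)*sqrt(s)/8))
(-72 - G(2))*(-107) + 8 = (-72 - sqrt(-144 + 16*2 + 6*sqrt(2)*sqrt(2))/4)*(-107) + 8 = (-72 - sqrt(-144 + 32 + 12)/4)*(-107) + 8 = (-72 - sqrt(-100)/4)*(-107) + 8 = (-72 - 10*I/4)*(-107) + 8 = (-72 - 5*I/2)*(-107) + 8 = (7704 + 535*I/2) + 8 = 7712 + 535*I/2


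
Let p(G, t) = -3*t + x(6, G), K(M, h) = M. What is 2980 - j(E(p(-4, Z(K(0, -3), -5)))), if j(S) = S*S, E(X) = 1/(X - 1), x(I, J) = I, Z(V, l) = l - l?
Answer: 74499/25 ≈ 2980.0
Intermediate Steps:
Z(V, l) = 0
p(G, t) = 6 - 3*t (p(G, t) = -3*t + 6 = 6 - 3*t)
E(X) = 1/(-1 + X)
j(S) = S²
2980 - j(E(p(-4, Z(K(0, -3), -5)))) = 2980 - (1/(-1 + (6 - 3*0)))² = 2980 - (1/(-1 + (6 + 0)))² = 2980 - (1/(-1 + 6))² = 2980 - (1/5)² = 2980 - (⅕)² = 2980 - 1*1/25 = 2980 - 1/25 = 74499/25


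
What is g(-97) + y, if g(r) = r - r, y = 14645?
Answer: 14645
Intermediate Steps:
g(r) = 0
g(-97) + y = 0 + 14645 = 14645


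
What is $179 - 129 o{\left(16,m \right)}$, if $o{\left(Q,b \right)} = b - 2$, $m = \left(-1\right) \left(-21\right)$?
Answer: $-2272$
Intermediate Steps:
$m = 21$
$o{\left(Q,b \right)} = -2 + b$ ($o{\left(Q,b \right)} = b - 2 = -2 + b$)
$179 - 129 o{\left(16,m \right)} = 179 - 129 \left(-2 + 21\right) = 179 - 2451 = -2272$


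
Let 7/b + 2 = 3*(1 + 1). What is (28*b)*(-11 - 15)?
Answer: -1274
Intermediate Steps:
b = 7/4 (b = 7/(-2 + 3*(1 + 1)) = 7/(-2 + 3*2) = 7/(-2 + 6) = 7/4 ≈ 1.7500)
(28*b)*(-11 - 15) = (28*(7/4))*(-11 - 15) = 49*(-26) = -1274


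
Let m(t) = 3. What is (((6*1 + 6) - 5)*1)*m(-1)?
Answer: 21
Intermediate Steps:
(((6*1 + 6) - 5)*1)*m(-1) = (((6*1 + 6) - 5)*1)*3 = (((6 + 6) - 5)*1)*3 = ((12 - 5)*1)*3 = (7*1)*3 = 7*3 = 21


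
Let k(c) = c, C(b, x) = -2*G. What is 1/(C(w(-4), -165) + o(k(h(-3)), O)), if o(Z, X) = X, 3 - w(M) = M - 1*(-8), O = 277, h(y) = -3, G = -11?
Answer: 1/299 ≈ 0.0033445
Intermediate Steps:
w(M) = -5 - M (w(M) = 3 - (M - 1*(-8)) = 3 - (M + 8) = 3 - (8 + M) = 3 + (-8 - M) = -5 - M)
C(b, x) = 22 (C(b, x) = -2*(-11) = 22)
1/(C(w(-4), -165) + o(k(h(-3)), O)) = 1/(22 + 277) = 1/299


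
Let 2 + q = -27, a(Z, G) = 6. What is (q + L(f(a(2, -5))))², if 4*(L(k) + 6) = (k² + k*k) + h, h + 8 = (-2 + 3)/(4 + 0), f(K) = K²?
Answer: 95589729/256 ≈ 3.7340e+5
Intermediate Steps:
h = -31/4 (h = -8 + (-2 + 3)/(4 + 0) = -8 + 1/4 = -8 + 1*(¼) = -8 + ¼ = -31/4 ≈ -7.7500)
q = -29 (q = -2 - 27 = -29)
L(k) = -127/16 + k²/2 (L(k) = -6 + ((k² + k*k) - 31/4)/4 = -6 + ((k² + k²) - 31/4)/4 = -6 + (2*k² - 31/4)/4 = -6 + (-31/4 + 2*k²)/4 = -6 + (-31/16 + k²/2) = -127/16 + k²/2)
(q + L(f(a(2, -5))))² = (-29 + (-127/16 + (6²)²/2))² = (-29 + (-127/16 + (½)*36²))² = (-29 + (-127/16 + (½)*1296))² = (-29 + (-127/16 + 648))² = (-29 + 10241/16)² = (9777/16)² = 95589729/256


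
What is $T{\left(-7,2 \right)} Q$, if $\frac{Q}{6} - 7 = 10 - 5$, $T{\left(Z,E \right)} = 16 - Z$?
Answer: $1656$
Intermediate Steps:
$Q = 72$ ($Q = 42 + 6 \left(10 - 5\right) = 42 + 6 \cdot 5 = 42 + 30 = 72$)
$T{\left(-7,2 \right)} Q = \left(16 - -7\right) 72 = \left(16 + 7\right) 72 = 23 \cdot 72 = 1656$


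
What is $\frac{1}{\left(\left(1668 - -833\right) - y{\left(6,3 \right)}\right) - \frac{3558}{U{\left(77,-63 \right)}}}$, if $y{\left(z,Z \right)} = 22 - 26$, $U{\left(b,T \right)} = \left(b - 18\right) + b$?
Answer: $\frac{68}{168561} \approx 0.00040341$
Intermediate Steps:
$U{\left(b,T \right)} = -18 + 2 b$ ($U{\left(b,T \right)} = \left(-18 + b\right) + b = -18 + 2 b$)
$y{\left(z,Z \right)} = -4$
$\frac{1}{\left(\left(1668 - -833\right) - y{\left(6,3 \right)}\right) - \frac{3558}{U{\left(77,-63 \right)}}} = \frac{1}{\left(\left(1668 - -833\right) - -4\right) - \frac{3558}{-18 + 2 \cdot 77}} = \frac{1}{\left(\left(1668 + 833\right) + 4\right) - \frac{3558}{-18 + 154}} = \frac{1}{\left(2501 + 4\right) - \frac{3558}{136}} = \frac{1}{2505 - \frac{1779}{68}} = \frac{1}{\frac{168561}{68}} = \frac{68}{168561}$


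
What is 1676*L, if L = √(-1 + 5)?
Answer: 3352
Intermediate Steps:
L = 2 (L = √4 = 2)
1676*L = 1676*2 = 3352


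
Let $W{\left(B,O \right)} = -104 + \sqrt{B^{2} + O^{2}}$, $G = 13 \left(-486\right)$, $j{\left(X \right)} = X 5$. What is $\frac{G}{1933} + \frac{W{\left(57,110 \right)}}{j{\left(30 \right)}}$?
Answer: $- \frac{574366}{144975} + \frac{\sqrt{15349}}{150} \approx -3.1359$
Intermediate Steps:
$j{\left(X \right)} = 5 X$
$G = -6318$
$\frac{G}{1933} + \frac{W{\left(57,110 \right)}}{j{\left(30 \right)}} = - \frac{6318}{1933} + \frac{-104 + \sqrt{57^{2} + 110^{2}}}{5 \cdot 30} = \left(-6318\right) \frac{1}{1933} + \frac{-104 + \sqrt{3249 + 12100}}{150} = - \frac{6318}{1933} + \left(-104 + \sqrt{15349}\right) \frac{1}{150} = - \frac{6318}{1933} - \left(\frac{52}{75} - \frac{\sqrt{15349}}{150}\right) = - \frac{574366}{144975} + \frac{\sqrt{15349}}{150}$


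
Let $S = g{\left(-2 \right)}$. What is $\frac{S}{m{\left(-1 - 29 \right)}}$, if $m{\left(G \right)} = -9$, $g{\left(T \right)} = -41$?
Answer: $\frac{41}{9} \approx 4.5556$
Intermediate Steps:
$S = -41$
$\frac{S}{m{\left(-1 - 29 \right)}} = - \frac{41}{-9} = \left(-41\right) \left(- \frac{1}{9}\right) = \frac{41}{9}$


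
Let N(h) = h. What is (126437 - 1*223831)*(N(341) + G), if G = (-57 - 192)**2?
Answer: -6071736748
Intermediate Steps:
G = 62001 (G = (-249)**2 = 62001)
(126437 - 1*223831)*(N(341) + G) = (126437 - 1*223831)*(341 + 62001) = (126437 - 223831)*62342 = -97394*62342 = -6071736748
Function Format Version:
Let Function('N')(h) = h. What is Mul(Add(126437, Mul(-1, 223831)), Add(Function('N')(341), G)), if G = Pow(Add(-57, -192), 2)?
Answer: -6071736748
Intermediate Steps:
G = 62001 (G = Pow(-249, 2) = 62001)
Mul(Add(126437, Mul(-1, 223831)), Add(Function('N')(341), G)) = Mul(Add(126437, Mul(-1, 223831)), Add(341, 62001)) = Mul(Add(126437, -223831), 62342) = Mul(-97394, 62342) = -6071736748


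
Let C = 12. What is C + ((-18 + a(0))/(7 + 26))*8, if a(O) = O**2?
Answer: 84/11 ≈ 7.6364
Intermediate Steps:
C + ((-18 + a(0))/(7 + 26))*8 = 12 + ((-18 + 0**2)/(7 + 26))*8 = 12 + ((-18 + 0)/33)*8 = 12 - 18*1/33*8 = 12 - 6/11*8 = 12 - 48/11 = 84/11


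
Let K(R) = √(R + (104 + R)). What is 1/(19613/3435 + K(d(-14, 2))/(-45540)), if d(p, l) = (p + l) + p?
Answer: 155243817212220/886403780099423 + 1194081570*√13/886403780099423 ≈ 0.17514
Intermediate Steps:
d(p, l) = l + 2*p (d(p, l) = (l + p) + p = l + 2*p)
K(R) = √(104 + 2*R)
1/(19613/3435 + K(d(-14, 2))/(-45540)) = 1/(19613/3435 + √(104 + 2*(2 + 2*(-14)))/(-45540)) = 1/(19613*(1/3435) + √(104 + 2*(2 - 28))*(-1/45540)) = 1/(19613/3435 + √(104 + 2*(-26))*(-1/45540)) = 1/(19613/3435 + √(104 - 52)*(-1/45540)) = 1/(19613/3435 + √52*(-1/45540)) = 1/(19613/3435 + (2*√13)*(-1/45540)) = 1/(19613/3435 - √13/22770)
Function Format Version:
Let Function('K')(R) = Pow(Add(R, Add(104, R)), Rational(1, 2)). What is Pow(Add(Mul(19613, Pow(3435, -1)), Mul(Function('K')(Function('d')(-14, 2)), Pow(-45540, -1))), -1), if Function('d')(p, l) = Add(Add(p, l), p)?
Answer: Add(Rational(155243817212220, 886403780099423), Mul(Rational(1194081570, 886403780099423), Pow(13, Rational(1, 2)))) ≈ 0.17514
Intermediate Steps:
Function('d')(p, l) = Add(l, Mul(2, p)) (Function('d')(p, l) = Add(Add(l, p), p) = Add(l, Mul(2, p)))
Function('K')(R) = Pow(Add(104, Mul(2, R)), Rational(1, 2))
Pow(Add(Mul(19613, Pow(3435, -1)), Mul(Function('K')(Function('d')(-14, 2)), Pow(-45540, -1))), -1) = Pow(Add(Mul(19613, Pow(3435, -1)), Mul(Pow(Add(104, Mul(2, Add(2, Mul(2, -14)))), Rational(1, 2)), Pow(-45540, -1))), -1) = Pow(Add(Mul(19613, Rational(1, 3435)), Mul(Pow(Add(104, Mul(2, Add(2, -28))), Rational(1, 2)), Rational(-1, 45540))), -1) = Pow(Add(Rational(19613, 3435), Mul(Pow(Add(104, Mul(2, -26)), Rational(1, 2)), Rational(-1, 45540))), -1) = Pow(Add(Rational(19613, 3435), Mul(Pow(Add(104, -52), Rational(1, 2)), Rational(-1, 45540))), -1) = Pow(Add(Rational(19613, 3435), Mul(Pow(52, Rational(1, 2)), Rational(-1, 45540))), -1) = Pow(Add(Rational(19613, 3435), Mul(Mul(2, Pow(13, Rational(1, 2))), Rational(-1, 45540))), -1) = Pow(Add(Rational(19613, 3435), Mul(Rational(-1, 22770), Pow(13, Rational(1, 2)))), -1)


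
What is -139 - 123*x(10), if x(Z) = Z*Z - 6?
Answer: -11701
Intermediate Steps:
x(Z) = -6 + Z² (x(Z) = Z² - 6 = -6 + Z²)
-139 - 123*x(10) = -139 - 123*(-6 + 10²) = -139 - 123*(-6 + 100) = -139 - 123*94 = -139 - 11562 = -11701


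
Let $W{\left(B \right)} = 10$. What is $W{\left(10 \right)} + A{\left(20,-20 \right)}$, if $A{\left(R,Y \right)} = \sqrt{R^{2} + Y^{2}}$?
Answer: $10 + 20 \sqrt{2} \approx 38.284$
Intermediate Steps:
$W{\left(10 \right)} + A{\left(20,-20 \right)} = 10 + \sqrt{20^{2} + \left(-20\right)^{2}} = 10 + \sqrt{400 + 400} = 10 + \sqrt{800} = 10 + 20 \sqrt{2}$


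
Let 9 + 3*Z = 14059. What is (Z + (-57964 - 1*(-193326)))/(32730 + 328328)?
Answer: 210068/541587 ≈ 0.38788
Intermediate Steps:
Z = 14050/3 (Z = -3 + (⅓)*14059 = -3 + 14059/3 = 14050/3 ≈ 4683.3)
(Z + (-57964 - 1*(-193326)))/(32730 + 328328) = (14050/3 + (-57964 - 1*(-193326)))/(32730 + 328328) = (14050/3 + (-57964 + 193326))/361058 = (14050/3 + 135362)*(1/361058) = (420136/3)*(1/361058) = 210068/541587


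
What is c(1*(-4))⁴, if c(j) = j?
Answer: 256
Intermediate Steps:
c(1*(-4))⁴ = (1*(-4))⁴ = (-4)⁴ = 256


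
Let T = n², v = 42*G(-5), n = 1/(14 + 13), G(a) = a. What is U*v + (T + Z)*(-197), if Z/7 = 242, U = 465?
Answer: -314467469/729 ≈ -4.3137e+5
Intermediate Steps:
Z = 1694 (Z = 7*242 = 1694)
n = 1/27 ≈ 0.037037
v = -210 (v = 42*(-5) = -210)
T = 1/729 (T = (1/27)² = 1/729 ≈ 0.0013717)
U*v + (T + Z)*(-197) = 465*(-210) + (1/729 + 1694)*(-197) = -97650 + (1234927/729)*(-197) = -97650 - 243280619/729 = -314467469/729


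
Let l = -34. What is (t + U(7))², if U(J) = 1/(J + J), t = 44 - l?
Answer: 1194649/196 ≈ 6095.1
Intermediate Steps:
t = 78 (t = 44 - 1*(-34) = 44 + 34 = 78)
U(J) = 1/(2*J)
(t + U(7))² = (78 + (½)/7)² = (78 + (½)*(⅐))² = (78 + 1/14)² = (1093/14)² = 1194649/196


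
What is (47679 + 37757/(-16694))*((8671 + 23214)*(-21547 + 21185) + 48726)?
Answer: -269057913375854/491 ≈ -5.4798e+11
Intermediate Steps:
(47679 + 37757/(-16694))*((8671 + 23214)*(-21547 + 21185) + 48726) = (47679 + 37757*(-1/16694))*(31885*(-362) + 48726) = (47679 - 2221/982)*(-11542370 + 48726) = (46818557/982)*(-11493644) = -269057913375854/491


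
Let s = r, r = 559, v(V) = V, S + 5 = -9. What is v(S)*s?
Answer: -7826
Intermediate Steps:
S = -14 (S = -5 - 9 = -14)
s = 559
v(S)*s = -14*559 = -7826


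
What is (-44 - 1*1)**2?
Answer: 2025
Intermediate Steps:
(-44 - 1*1)**2 = (-44 - 1)**2 = (-45)**2 = 2025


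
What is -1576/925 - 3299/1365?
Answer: -1040563/252525 ≈ -4.1206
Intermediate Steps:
-1576/925 - 3299/1365 = -1040563/252525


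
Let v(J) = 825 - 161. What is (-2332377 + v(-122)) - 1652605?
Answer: -3984318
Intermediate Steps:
v(J) = 664
(-2332377 + v(-122)) - 1652605 = (-2332377 + 664) - 1652605 = -2331713 - 1652605 = -3984318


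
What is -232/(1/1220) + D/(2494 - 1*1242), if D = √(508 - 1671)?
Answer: -283040 + I*√1163/1252 ≈ -2.8304e+5 + 0.027239*I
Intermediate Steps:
D = I*√1163 (D = √(-1163) = I*√1163 ≈ 34.103*I)
-232/(1/1220) + D/(2494 - 1*1242) = -232/(1/1220) + (I*√1163)/(2494 - 1*1242) = -232/1/1220 + (I*√1163)/(2494 - 1242) = -232*1220 + (I*√1163)/1252 = -283040 + (I*√1163)*(1/1252) = -283040 + I*√1163/1252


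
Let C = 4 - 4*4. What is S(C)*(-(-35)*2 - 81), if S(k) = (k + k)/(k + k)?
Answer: -11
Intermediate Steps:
C = -12 (C = 4 - 16 = -12)
S(k) = 1 (S(k) = (2*k)/((2*k)) = (2*k)*(1/(2*k)) = 1)
S(C)*(-(-35)*2 - 81) = 1*(-(-35)*2 - 81) = 1*(-7*(-10) - 81) = 1*(70 - 81) = 1*(-11) = -11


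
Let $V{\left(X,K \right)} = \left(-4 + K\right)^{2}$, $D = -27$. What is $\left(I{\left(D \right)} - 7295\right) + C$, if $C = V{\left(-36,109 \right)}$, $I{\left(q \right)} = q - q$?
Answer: $3730$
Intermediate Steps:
$I{\left(q \right)} = 0$
$C = 11025$ ($C = \left(-4 + 109\right)^{2} = 105^{2} = 11025$)
$\left(I{\left(D \right)} - 7295\right) + C = \left(0 - 7295\right) + 11025 = -7295 + 11025 = 3730$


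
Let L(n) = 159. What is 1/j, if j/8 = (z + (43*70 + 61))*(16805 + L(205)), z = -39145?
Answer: -1/4895674688 ≈ -2.0426e-10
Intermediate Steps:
j = -4895674688 (j = 8*((-39145 + (43*70 + 61))*(16805 + 159)) = 8*((-39145 + (3010 + 61))*16964) = 8*((-39145 + 3071)*16964) = 8*(-36074*16964) = 8*(-611959336) = -4895674688)
1/j = 1/(-4895674688) = -1/4895674688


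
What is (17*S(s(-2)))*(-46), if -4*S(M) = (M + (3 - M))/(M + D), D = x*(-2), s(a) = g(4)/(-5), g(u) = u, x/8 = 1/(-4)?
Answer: 5865/32 ≈ 183.28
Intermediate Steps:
x = -2 (x = 8/(-4) = 8*(-1/4) = -2)
s(a) = -4/5 (s(a) = 4/(-5) = 4*(-1/5) = -4/5)
D = 4 (D = -2*(-2) = 4)
S(M) = -3/(4*(4 + M)) (S(M) = -(M + (3 - M))/(4*(M + 4)) = -3/(4*(4 + M)))
(17*S(s(-2)))*(-46) = (17*(-3/(16 + 4*(-4/5))))*(-46) = (17*(-3/(16 - 16/5)))*(-46) = (17*(-3/64/5))*(-46) = (17*(-3*5/64))*(-46) = (17*(-15/64))*(-46) = -255/64*(-46) = 5865/32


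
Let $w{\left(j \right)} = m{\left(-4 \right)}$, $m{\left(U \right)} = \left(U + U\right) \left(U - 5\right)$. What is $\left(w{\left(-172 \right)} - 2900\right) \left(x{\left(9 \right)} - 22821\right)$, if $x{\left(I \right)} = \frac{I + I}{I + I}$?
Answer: $64534960$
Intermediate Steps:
$m{\left(U \right)} = 2 U \left(-5 + U\right)$
$w{\left(j \right)} = 72$ ($w{\left(j \right)} = 2 \left(-4\right) \left(-5 - 4\right) = 2 \left(-4\right) \left(-9\right) = 72$)
$x{\left(I \right)} = 1$ ($x{\left(I \right)} = \frac{2 I}{2 I} = 2 I \frac{1}{2 I} = 1$)
$\left(w{\left(-172 \right)} - 2900\right) \left(x{\left(9 \right)} - 22821\right) = \left(72 - 2900\right) \left(1 - 22821\right) = \left(-2828\right) \left(-22820\right) = 64534960$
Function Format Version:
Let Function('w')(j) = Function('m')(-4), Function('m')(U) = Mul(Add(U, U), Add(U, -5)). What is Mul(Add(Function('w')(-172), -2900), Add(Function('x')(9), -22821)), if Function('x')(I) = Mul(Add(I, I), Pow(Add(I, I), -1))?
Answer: 64534960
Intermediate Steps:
Function('m')(U) = Mul(2, U, Add(-5, U)) (Function('m')(U) = Mul(Mul(2, U), Add(-5, U)) = Mul(2, U, Add(-5, U)))
Function('w')(j) = 72 (Function('w')(j) = Mul(2, -4, Add(-5, -4)) = Mul(2, -4, -9) = 72)
Function('x')(I) = 1 (Function('x')(I) = Mul(Mul(2, I), Pow(Mul(2, I), -1)) = Mul(Mul(2, I), Mul(Rational(1, 2), Pow(I, -1))) = 1)
Mul(Add(Function('w')(-172), -2900), Add(Function('x')(9), -22821)) = Mul(Add(72, -2900), Add(1, -22821)) = Mul(-2828, -22820) = 64534960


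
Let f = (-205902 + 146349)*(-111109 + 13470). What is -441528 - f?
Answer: -5815136895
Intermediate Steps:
f = 5814695367 (f = -59553*(-97639) = 5814695367)
-441528 - f = -441528 - 1*5814695367 = -441528 - 5814695367 = -5815136895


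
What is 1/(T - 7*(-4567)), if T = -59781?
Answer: -1/27812 ≈ -3.5956e-5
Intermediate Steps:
1/(T - 7*(-4567)) = 1/(-59781 - 7*(-4567)) = 1/(-59781 + 31969) = 1/(-27812) = -1/27812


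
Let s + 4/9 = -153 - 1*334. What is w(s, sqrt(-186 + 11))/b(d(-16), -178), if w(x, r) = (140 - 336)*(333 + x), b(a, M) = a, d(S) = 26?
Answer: 136220/117 ≈ 1164.3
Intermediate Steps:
s = -4387/9 (s = -4/9 + (-153 - 1*334) = -4/9 + (-153 - 334) = -4/9 - 487 = -4387/9 ≈ -487.44)
w(x, r) = -65268 - 196*x (w(x, r) = -196*(333 + x) = -65268 - 196*x)
w(s, sqrt(-186 + 11))/b(d(-16), -178) = (-65268 - 196*(-4387/9))/26 = (-65268 + 859852/9)*(1/26) = (272440/9)*(1/26) = 136220/117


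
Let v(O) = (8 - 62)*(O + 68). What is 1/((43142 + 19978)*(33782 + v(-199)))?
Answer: 1/2578830720 ≈ 3.8777e-10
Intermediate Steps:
v(O) = -3672 - 54*O (v(O) = -54*(68 + O) = -3672 - 54*O)
1/((43142 + 19978)*(33782 + v(-199))) = 1/((43142 + 19978)*(33782 + (-3672 - 54*(-199)))) = 1/(63120*(33782 + (-3672 + 10746))) = 1/(63120*(33782 + 7074)) = 1/(63120*40856) = 1/2578830720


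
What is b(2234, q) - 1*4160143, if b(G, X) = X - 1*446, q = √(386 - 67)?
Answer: -4160589 + √319 ≈ -4.1606e+6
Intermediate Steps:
q = √319 ≈ 17.861
b(G, X) = -446 + X (b(G, X) = X - 446 = -446 + X)
b(2234, q) - 1*4160143 = (-446 + √319) - 1*4160143 = (-446 + √319) - 4160143 = -4160589 + √319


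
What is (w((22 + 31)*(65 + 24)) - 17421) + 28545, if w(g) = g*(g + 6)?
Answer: 22289515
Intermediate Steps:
w(g) = g*(6 + g)
(w((22 + 31)*(65 + 24)) - 17421) + 28545 = (((22 + 31)*(65 + 24))*(6 + (22 + 31)*(65 + 24)) - 17421) + 28545 = ((53*89)*(6 + 53*89) - 17421) + 28545 = (4717*(6 + 4717) - 17421) + 28545 = (4717*4723 - 17421) + 28545 = (22278391 - 17421) + 28545 = 22260970 + 28545 = 22289515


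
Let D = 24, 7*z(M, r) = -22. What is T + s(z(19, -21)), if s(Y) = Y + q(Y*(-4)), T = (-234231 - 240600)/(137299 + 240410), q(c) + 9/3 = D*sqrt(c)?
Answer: -6521768/881321 + 48*sqrt(154)/7 ≈ 77.695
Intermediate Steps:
z(M, r) = -22/7 (z(M, r) = (1/7)*(-22) = -22/7)
q(c) = -3 + 24*sqrt(c)
T = -158277/125903 (T = -474831/377709 = -474831*1/377709 = -158277/125903 ≈ -1.2571)
s(Y) = -3 + Y + 48*sqrt(-Y) (s(Y) = Y + (-3 + 24*sqrt(Y*(-4))) = Y + (-3 + 24*sqrt(-4*Y)) = Y + (-3 + 24*(2*sqrt(-Y))) = Y + (-3 + 48*sqrt(-Y)) = -3 + Y + 48*sqrt(-Y))
T + s(z(19, -21)) = -158277/125903 + (-3 - 22/7 + 48*sqrt(-1*(-22/7))) = -158277/125903 + (-3 - 22/7 + 48*sqrt(22/7)) = -158277/125903 + (-3 - 22/7 + 48*(sqrt(154)/7)) = -158277/125903 + (-3 - 22/7 + 48*sqrt(154)/7) = -158277/125903 + (-43/7 + 48*sqrt(154)/7) = -6521768/881321 + 48*sqrt(154)/7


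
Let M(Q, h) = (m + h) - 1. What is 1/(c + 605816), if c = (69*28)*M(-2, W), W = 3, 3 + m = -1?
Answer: 1/601952 ≈ 1.6613e-6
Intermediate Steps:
m = -4 (m = -3 - 1 = -4)
M(Q, h) = -5 + h (M(Q, h) = (-4 + h) - 1 = -5 + h)
c = -3864 (c = (69*28)*(-5 + 3) = 1932*(-2) = -3864)
1/(c + 605816) = 1/(-3864 + 605816) = 1/601952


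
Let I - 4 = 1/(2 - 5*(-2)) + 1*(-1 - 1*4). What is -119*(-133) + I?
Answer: 189913/12 ≈ 15826.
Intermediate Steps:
I = -11/12 (I = 4 + (1/(2 - 5*(-2)) + 1*(-1 - 1*4)) = 4 + (1/(2 + 10) + 1*(-1 - 4)) = 4 + (1/12 + 1*(-5)) = 4 + (1/12 - 5) = 4 - 59/12 = -11/12 ≈ -0.91667)
-119*(-133) + I = -119*(-133) - 11/12 = 15827 - 11/12 = 189913/12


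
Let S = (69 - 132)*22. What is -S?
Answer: 1386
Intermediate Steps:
S = -1386 (S = -63*22 = -1386)
-S = -1*(-1386) = 1386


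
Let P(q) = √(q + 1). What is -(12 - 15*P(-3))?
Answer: -12 + 15*I*√2 ≈ -12.0 + 21.213*I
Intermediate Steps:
P(q) = √(1 + q)
-(12 - 15*P(-3)) = -(12 - 15*√(1 - 3)) = -(12 - 15*I*√2) = -12 + 15*I*√2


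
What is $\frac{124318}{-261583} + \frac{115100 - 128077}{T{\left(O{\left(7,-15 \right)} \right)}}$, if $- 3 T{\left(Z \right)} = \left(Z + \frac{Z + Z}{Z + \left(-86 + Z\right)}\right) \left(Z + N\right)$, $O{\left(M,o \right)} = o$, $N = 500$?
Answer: $- \frac{11266762412}{1903016325} \approx -5.9205$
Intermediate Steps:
$T{\left(Z \right)} = - \frac{\left(500 + Z\right) \left(Z + \frac{2 Z}{-86 + 2 Z}\right)}{3}$ ($T{\left(Z \right)} = - \frac{\left(Z + \frac{Z + Z}{Z + \left(-86 + Z\right)}\right) \left(Z + 500\right)}{3} = - \frac{\left(Z + \frac{2 Z}{-86 + 2 Z}\right) \left(500 + Z\right)}{3} = - \frac{\left(500 + Z\right) \left(Z + \frac{2 Z}{-86 + 2 Z}\right)}{3}$)
$\frac{124318}{-261583} + \frac{115100 - 128077}{T{\left(O{\left(7,-15 \right)} \right)}} = \frac{124318}{-261583} + \frac{115100 - 128077}{\frac{1}{3} \left(-15\right) \frac{1}{-43 - 15} \left(21000 - \left(-15\right)^{2} - -6870\right)} = 124318 \left(- \frac{1}{261583}\right) + \frac{115100 - 128077}{\frac{1}{3} \left(-15\right) \frac{1}{-58} \left(21000 - 225 + 6870\right)} = - \frac{124318}{261583} - \frac{12977}{\frac{1}{3} \left(-15\right) \left(- \frac{1}{58}\right) \left(21000 - 225 + 6870\right)} = - \frac{124318}{261583} - \frac{12977}{\frac{1}{3} \left(-15\right) \left(- \frac{1}{58}\right) 27645} = - \frac{124318}{261583} - \frac{12977}{\frac{138225}{58}} = - \frac{124318}{261583} - \frac{39614}{7275} = - \frac{11266762412}{1903016325}$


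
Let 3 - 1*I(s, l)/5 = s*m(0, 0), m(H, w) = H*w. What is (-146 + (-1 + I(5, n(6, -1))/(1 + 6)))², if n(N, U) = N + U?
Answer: 1028196/49 ≈ 20984.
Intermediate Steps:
I(s, l) = 15 (I(s, l) = 15 - 5*s*0*0 = 15 - 5*s*0 = 15 - 5*0 = 15 + 0 = 15)
(-146 + (-1 + I(5, n(6, -1))/(1 + 6)))² = (-146 + (-1 + 15/(1 + 6)))² = (-146 + (-1 + 15/7))² = (-146 + 8/7)² = (-1014/7)² = 1028196/49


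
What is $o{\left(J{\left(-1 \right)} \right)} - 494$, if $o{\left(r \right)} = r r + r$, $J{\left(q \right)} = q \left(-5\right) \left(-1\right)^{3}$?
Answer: $-474$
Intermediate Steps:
$J{\left(q \right)} = 5 q$ ($J{\left(q \right)} = - 5 q \left(-1\right) = 5 q$)
$o{\left(r \right)} = r + r^{2}$ ($o{\left(r \right)} = r^{2} + r = r + r^{2}$)
$o{\left(J{\left(-1 \right)} \right)} - 494 = 5 \left(-1\right) \left(1 + 5 \left(-1\right)\right) - 494 = - 5 \left(1 - 5\right) - 494 = \left(-5\right) \left(-4\right) - 494 = 20 - 494 = -474$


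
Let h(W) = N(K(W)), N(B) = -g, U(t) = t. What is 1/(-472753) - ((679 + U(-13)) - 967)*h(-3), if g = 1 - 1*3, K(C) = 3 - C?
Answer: 284597305/472753 ≈ 602.00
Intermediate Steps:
g = -2 (g = 1 - 3 = -2)
N(B) = 2 (N(B) = -1*(-2) = 2)
h(W) = 2
1/(-472753) - ((679 + U(-13)) - 967)*h(-3) = 1/(-472753) - ((679 - 13) - 967)*2 = -1/472753 - (666 - 967)*2 = -1/472753 - (-301)*2 = -1/472753 - 1*(-602) = -1/472753 + 602 = 284597305/472753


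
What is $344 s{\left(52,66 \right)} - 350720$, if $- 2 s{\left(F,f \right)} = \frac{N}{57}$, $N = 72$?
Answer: $- \frac{6667808}{19} \approx -3.5094 \cdot 10^{5}$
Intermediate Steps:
$s{\left(F,f \right)} = - \frac{12}{19}$ ($s{\left(F,f \right)} = - \frac{72 \cdot \frac{1}{57}}{2} = \left(- \frac{1}{2}\right) \frac{24}{19} = - \frac{12}{19}$)
$344 s{\left(52,66 \right)} - 350720 = 344 \left(- \frac{12}{19}\right) - 350720 = - \frac{4128}{19} - 350720 = - \frac{6667808}{19}$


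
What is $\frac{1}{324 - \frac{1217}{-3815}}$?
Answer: $\frac{3815}{1237277} \approx 0.0030834$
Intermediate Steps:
$\frac{1}{324 - \frac{1217}{-3815}} = \frac{1}{324 - - \frac{1217}{3815}} = \frac{1}{324 + \frac{1217}{3815}} = \frac{1}{\frac{1237277}{3815}} = \frac{3815}{1237277}$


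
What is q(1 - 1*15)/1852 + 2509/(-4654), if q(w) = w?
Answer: -45306/82877 ≈ -0.54667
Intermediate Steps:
q(1 - 1*15)/1852 + 2509/(-4654) = (1 - 1*15)/1852 + 2509/(-4654) = (1 - 15)*(1/1852) + 2509*(-1/4654) = -14*1/1852 - 193/358 = -7/926 - 193/358 = -45306/82877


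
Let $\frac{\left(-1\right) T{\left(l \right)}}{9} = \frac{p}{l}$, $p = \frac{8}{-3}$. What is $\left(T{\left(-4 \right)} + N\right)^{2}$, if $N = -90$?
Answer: $9216$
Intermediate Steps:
$p = - \frac{8}{3}$ ($p = 8 \left(- \frac{1}{3}\right) = - \frac{8}{3} \approx -2.6667$)
$T{\left(l \right)} = \frac{24}{l}$ ($T{\left(l \right)} = - 9 \left(- \frac{8}{3 l}\right) = \frac{24}{l}$)
$\left(T{\left(-4 \right)} + N\right)^{2} = \left(\frac{24}{-4} - 90\right)^{2} = \left(24 \left(- \frac{1}{4}\right) - 90\right)^{2} = \left(-6 - 90\right)^{2} = \left(-96\right)^{2} = 9216$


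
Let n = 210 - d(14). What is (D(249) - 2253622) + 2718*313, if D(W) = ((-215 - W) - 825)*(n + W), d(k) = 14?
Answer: -1976493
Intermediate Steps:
n = 196 (n = 210 - 1*14 = 210 - 14 = 196)
D(W) = (-1040 - W)*(196 + W) (D(W) = ((-215 - W) - 825)*(196 + W) = (-1040 - W)*(196 + W))
(D(249) - 2253622) + 2718*313 = ((-203840 - 1*249² - 1236*249) - 2253622) + 2718*313 = ((-203840 - 1*62001 - 307764) - 2253622) + 850734 = ((-203840 - 62001 - 307764) - 2253622) + 850734 = (-573605 - 2253622) + 850734 = -2827227 + 850734 = -1976493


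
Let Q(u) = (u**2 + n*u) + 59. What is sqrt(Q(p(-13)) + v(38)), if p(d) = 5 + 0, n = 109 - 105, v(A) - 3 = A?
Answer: sqrt(145) ≈ 12.042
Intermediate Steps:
v(A) = 3 + A
n = 4
p(d) = 5
Q(u) = 59 + u**2 + 4*u (Q(u) = (u**2 + 4*u) + 59 = 59 + u**2 + 4*u)
sqrt(Q(p(-13)) + v(38)) = sqrt((59 + 5**2 + 4*5) + (3 + 38)) = sqrt((59 + 25 + 20) + 41) = sqrt(104 + 41) = sqrt(145)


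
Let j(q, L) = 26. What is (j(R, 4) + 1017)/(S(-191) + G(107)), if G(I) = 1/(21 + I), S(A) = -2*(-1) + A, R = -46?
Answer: -133504/24191 ≈ -5.5187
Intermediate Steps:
S(A) = 2 + A
(j(R, 4) + 1017)/(S(-191) + G(107)) = (26 + 1017)/((2 - 191) + 1/(21 + 107)) = 1043/(-189 + 1/128) = 1043/(-24191/128) = 1043*(-128/24191) = -133504/24191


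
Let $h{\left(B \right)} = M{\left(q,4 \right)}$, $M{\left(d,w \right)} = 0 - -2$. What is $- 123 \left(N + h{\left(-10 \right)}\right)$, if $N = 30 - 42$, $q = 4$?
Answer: $1230$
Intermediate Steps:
$M{\left(d,w \right)} = 2$ ($M{\left(d,w \right)} = 0 + 2 = 2$)
$N = -12$
$h{\left(B \right)} = 2$
$- 123 \left(N + h{\left(-10 \right)}\right) = - 123 \left(-12 + 2\right) = \left(-123\right) \left(-10\right) = 1230$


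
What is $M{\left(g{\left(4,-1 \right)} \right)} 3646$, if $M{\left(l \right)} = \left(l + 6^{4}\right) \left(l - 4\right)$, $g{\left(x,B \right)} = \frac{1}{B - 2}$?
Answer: $- \frac{184236026}{9} \approx -2.0471 \cdot 10^{7}$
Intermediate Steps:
$g{\left(x,B \right)} = \frac{1}{-2 + B}$
$M{\left(l \right)} = \left(-4 + l\right) \left(1296 + l\right)$ ($M{\left(l \right)} = \left(l + 1296\right) \left(-4 + l\right) = \left(1296 + l\right) \left(-4 + l\right) = \left(-4 + l\right) \left(1296 + l\right)$)
$M{\left(g{\left(4,-1 \right)} \right)} 3646 = \left(-5184 + \left(\frac{1}{-2 - 1}\right)^{2} + \frac{1292}{-2 - 1}\right) 3646 = \left(-5184 + \left(\frac{1}{-3}\right)^{2} + \frac{1292}{-3}\right) 3646 = \left(-5184 + \left(- \frac{1}{3}\right)^{2} + 1292 \left(- \frac{1}{3}\right)\right) 3646 = \left(-5184 + \frac{1}{9} - \frac{1292}{3}\right) 3646 = \left(- \frac{50531}{9}\right) 3646 = - \frac{184236026}{9}$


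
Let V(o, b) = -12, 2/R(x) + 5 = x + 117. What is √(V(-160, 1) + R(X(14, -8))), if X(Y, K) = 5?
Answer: I*√18226/39 ≈ 3.4616*I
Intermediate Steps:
R(x) = 2/(112 + x) (R(x) = 2/(-5 + (x + 117)) = 2/(-5 + (117 + x)) = 2/(112 + x))
√(V(-160, 1) + R(X(14, -8))) = √(-12 + 2/(112 + 5)) = √(-12 + 2/117) = √(-1402/117) = I*√18226/39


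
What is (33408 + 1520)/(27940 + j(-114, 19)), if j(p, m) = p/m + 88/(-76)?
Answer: 165908/132681 ≈ 1.2504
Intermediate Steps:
j(p, m) = -22/19 + p/m (j(p, m) = p/m + 88*(-1/76) = p/m - 22/19 = -22/19 + p/m)
(33408 + 1520)/(27940 + j(-114, 19)) = (33408 + 1520)/(27940 + (-22/19 - 114/19)) = 34928/(27940 + (-22/19 - 114*1/19)) = 34928/(27940 + (-22/19 - 6)) = 34928/(27940 - 136/19) = 34928/(530724/19) = 34928*(19/530724) = 165908/132681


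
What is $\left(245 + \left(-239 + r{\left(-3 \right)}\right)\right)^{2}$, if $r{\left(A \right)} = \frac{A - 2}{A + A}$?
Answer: $\frac{1681}{36} \approx 46.694$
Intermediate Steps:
$r{\left(A \right)} = \frac{-2 + A}{2 A}$
$\left(245 + \left(-239 + r{\left(-3 \right)}\right)\right)^{2} = \left(245 - \left(239 - \frac{-2 - 3}{2 \left(-3\right)}\right)\right)^{2} = \left(245 - \left(239 + \frac{1}{6} \left(-5\right)\right)\right)^{2} = \left(245 + \left(-239 + \frac{5}{6}\right)\right)^{2} = \left(245 - \frac{1429}{6}\right)^{2} = \left(\frac{41}{6}\right)^{2} = \frac{1681}{36}$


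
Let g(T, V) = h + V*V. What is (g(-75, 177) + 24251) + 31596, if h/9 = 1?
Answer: 87185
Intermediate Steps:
h = 9 (h = 9*1 = 9)
g(T, V) = 9 + V² (g(T, V) = 9 + V*V = 9 + V²)
(g(-75, 177) + 24251) + 31596 = ((9 + 177²) + 24251) + 31596 = ((9 + 31329) + 24251) + 31596 = (31338 + 24251) + 31596 = 55589 + 31596 = 87185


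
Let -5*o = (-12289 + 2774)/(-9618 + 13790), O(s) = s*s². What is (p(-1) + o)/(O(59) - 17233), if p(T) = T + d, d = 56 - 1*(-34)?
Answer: 373211/784945112 ≈ 0.00047546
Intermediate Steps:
d = 90 (d = 56 + 34 = 90)
O(s) = s³
p(T) = 90 + T (p(T) = T + 90 = 90 + T)
o = 1903/4172 (o = -(-12289 + 2774)/(5*(-9618 + 13790)) = -(-1903)/4172 = -⅕*(-9515/4172) = 1903/4172 ≈ 0.45614)
(p(-1) + o)/(O(59) - 17233) = ((90 - 1) + 1903/4172)/(59³ - 17233) = (89 + 1903/4172)/(205379 - 17233) = (373211/4172)/188146 = (373211/4172)*(1/188146) = 373211/784945112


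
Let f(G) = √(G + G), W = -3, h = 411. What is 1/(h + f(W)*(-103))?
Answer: 137/77525 + 103*I*√6/232575 ≈ 0.0017672 + 0.0010848*I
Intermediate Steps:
f(G) = √2*√G (f(G) = √(2*G) = √2*√G)
1/(h + f(W)*(-103)) = 1/(411 + (√2*√(-3))*(-103)) = 1/(411 + (√2*(I*√3))*(-103)) = 1/(411 + (I*√6)*(-103)) = 1/(411 - 103*I*√6)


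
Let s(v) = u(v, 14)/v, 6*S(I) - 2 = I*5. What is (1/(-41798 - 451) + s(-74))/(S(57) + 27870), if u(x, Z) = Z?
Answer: -591560/87283039997 ≈ -6.7775e-6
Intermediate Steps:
S(I) = 1/3 + 5*I/6 (S(I) = 1/3 + (I*5)/6 = 1/3 + (5*I)/6 = 1/3 + 5*I/6)
s(v) = 14/v
(1/(-41798 - 451) + s(-74))/(S(57) + 27870) = (1/(-41798 - 451) + 14/(-74))/((1/3 + (5/6)*57) + 27870) = (1/(-42249) + 14*(-1/74))/((1/3 + 95/2) + 27870) = (-1/42249 - 7/37)/(287/6 + 27870) = -295780/(1563213*167507/6) = -295780/1563213*6/167507 = -591560/87283039997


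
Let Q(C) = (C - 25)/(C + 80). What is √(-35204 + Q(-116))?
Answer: I*√1267203/6 ≈ 187.62*I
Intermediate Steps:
Q(C) = (-25 + C)/(80 + C)
√(-35204 + Q(-116)) = √(-35204 + (-25 - 116)/(80 - 116)) = √(-35204 - 141/(-36)) = √(-35204 - 1/36*(-141)) = √(-35204 + 47/12) = √(-422401/12) = I*√1267203/6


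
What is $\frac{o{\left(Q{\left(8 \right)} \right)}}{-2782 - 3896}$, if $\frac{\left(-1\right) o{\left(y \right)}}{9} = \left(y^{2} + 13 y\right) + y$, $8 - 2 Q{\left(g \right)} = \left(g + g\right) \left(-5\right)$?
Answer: $\frac{1276}{371} \approx 3.4394$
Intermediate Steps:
$Q{\left(g \right)} = 4 + 5 g$ ($Q{\left(g \right)} = 4 - \frac{\left(g + g\right) \left(-5\right)}{2} = 4 - \frac{2 g \left(-5\right)}{2} = 4 - \frac{\left(-10\right) g}{2} = 4 + 5 g$)
$o{\left(y \right)} = - 126 y - 9 y^{2}$ ($o{\left(y \right)} = - 9 \left(\left(y^{2} + 13 y\right) + y\right) = - 9 \left(y^{2} + 14 y\right) = - 126 y - 9 y^{2}$)
$\frac{o{\left(Q{\left(8 \right)} \right)}}{-2782 - 3896} = \frac{\left(-9\right) \left(4 + 5 \cdot 8\right) \left(14 + \left(4 + 5 \cdot 8\right)\right)}{-2782 - 3896} = \frac{\left(-9\right) \left(4 + 40\right) \left(14 + \left(4 + 40\right)\right)}{-2782 - 3896} = \frac{\left(-9\right) 44 \left(14 + 44\right)}{-6678} = \left(-9\right) 44 \cdot 58 \left(- \frac{1}{6678}\right) = \left(-22968\right) \left(- \frac{1}{6678}\right) = \frac{1276}{371}$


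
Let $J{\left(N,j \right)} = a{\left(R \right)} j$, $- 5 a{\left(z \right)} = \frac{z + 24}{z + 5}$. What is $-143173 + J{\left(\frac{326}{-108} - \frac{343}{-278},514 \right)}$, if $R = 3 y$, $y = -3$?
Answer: $- \frac{285575}{2} \approx -1.4279 \cdot 10^{5}$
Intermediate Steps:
$R = -9$ ($R = 3 \left(-3\right) = -9$)
$a{\left(z \right)} = - \frac{24 + z}{5 \left(5 + z\right)}$ ($a{\left(z \right)} = - \frac{\left(z + 24\right) \frac{1}{z + 5}}{5} = - \frac{\left(24 + z\right) \frac{1}{5 + z}}{5} = - \frac{\frac{1}{5 + z} \left(24 + z\right)}{5} = - \frac{24 + z}{5 \left(5 + z\right)}$)
$J{\left(N,j \right)} = \frac{3 j}{4}$ ($J{\left(N,j \right)} = \frac{-24 - -9}{5 \left(5 - 9\right)} j = \frac{-24 + 9}{5 \left(-4\right)} j = \frac{1}{5} \left(- \frac{1}{4}\right) \left(-15\right) j = \frac{3 j}{4}$)
$-143173 + J{\left(\frac{326}{-108} - \frac{343}{-278},514 \right)} = -143173 + \frac{3}{4} \cdot 514 = -143173 + \frac{771}{2} = - \frac{285575}{2}$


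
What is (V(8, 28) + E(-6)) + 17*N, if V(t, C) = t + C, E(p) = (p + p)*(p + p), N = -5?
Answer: 95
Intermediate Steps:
E(p) = 4*p² (E(p) = (2*p)*(2*p) = 4*p²)
V(t, C) = C + t
(V(8, 28) + E(-6)) + 17*N = ((28 + 8) + 4*(-6)²) + 17*(-5) = (36 + 4*36) - 85 = (36 + 144) - 85 = 180 - 85 = 95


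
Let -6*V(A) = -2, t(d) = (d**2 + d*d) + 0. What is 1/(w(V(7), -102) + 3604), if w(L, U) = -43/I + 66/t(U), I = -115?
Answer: 398820/1437497669 ≈ 0.00027744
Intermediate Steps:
t(d) = 2*d**2 (t(d) = (d**2 + d**2) + 0 = 2*d**2 + 0 = 2*d**2)
V(A) = 1/3 (V(A) = -1/6*(-2) = 1/3)
w(L, U) = 43/115 + 33/U**2 (w(L, U) = -43/(-115) + 66/((2*U**2)) = -43*(-1/115) + 66*(1/(2*U**2)) = 43/115 + 33/U**2)
1/(w(V(7), -102) + 3604) = 1/((43/115 + 33/(-102)**2) + 3604) = 1/((43/115 + 33*(1/10404)) + 3604) = 1/((43/115 + 11/3468) + 3604) = 1/(150389/398820 + 3604) = 1/(1437497669/398820) = 398820/1437497669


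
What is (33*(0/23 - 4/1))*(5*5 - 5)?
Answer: -2640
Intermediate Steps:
(33*(0/23 - 4/1))*(5*5 - 5) = (33*(0*(1/23) - 4*1))*(25 - 5) = (33*(0 - 4))*20 = (33*(-4))*20 = -132*20 = -2640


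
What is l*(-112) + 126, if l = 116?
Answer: -12866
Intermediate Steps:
l*(-112) + 126 = 116*(-112) + 126 = -12992 + 126 = -12866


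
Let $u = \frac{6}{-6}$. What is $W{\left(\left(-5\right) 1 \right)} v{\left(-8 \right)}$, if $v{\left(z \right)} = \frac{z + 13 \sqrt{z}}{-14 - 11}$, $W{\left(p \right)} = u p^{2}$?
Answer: $-8 + 26 i \sqrt{2} \approx -8.0 + 36.77 i$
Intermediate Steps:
$u = -1$ ($u = 6 \left(- \frac{1}{6}\right) = -1$)
$W{\left(p \right)} = - p^{2}$
$v{\left(z \right)} = - \frac{13 \sqrt{z}}{25} - \frac{z}{25}$ ($v{\left(z \right)} = \frac{z + 13 \sqrt{z}}{-25} = \left(z + 13 \sqrt{z}\right) \left(- \frac{1}{25}\right) = - \frac{13 \sqrt{z}}{25} - \frac{z}{25}$)
$W{\left(\left(-5\right) 1 \right)} v{\left(-8 \right)} = - \left(\left(-5\right) 1\right)^{2} \left(- \frac{13 \sqrt{-8}}{25} - - \frac{8}{25}\right) = - \left(-5\right)^{2} \left(- \frac{13 \cdot 2 i \sqrt{2}}{25} + \frac{8}{25}\right) = \left(-1\right) 25 \left(- \frac{26 i \sqrt{2}}{25} + \frac{8}{25}\right) = - 25 \left(\frac{8}{25} - \frac{26 i \sqrt{2}}{25}\right) = -8 + 26 i \sqrt{2}$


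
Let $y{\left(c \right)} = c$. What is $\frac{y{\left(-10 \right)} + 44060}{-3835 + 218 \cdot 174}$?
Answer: $\frac{44050}{34097} \approx 1.2919$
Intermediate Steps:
$\frac{y{\left(-10 \right)} + 44060}{-3835 + 218 \cdot 174} = \frac{-10 + 44060}{-3835 + 218 \cdot 174} = \frac{44050}{-3835 + 37932} = \frac{44050}{34097}$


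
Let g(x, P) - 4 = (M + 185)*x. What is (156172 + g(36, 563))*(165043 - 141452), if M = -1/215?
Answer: 825913927064/215 ≈ 3.8415e+9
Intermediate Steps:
M = -1/215 (M = -1*1/215 = -1/215 ≈ -0.0046512)
g(x, P) = 4 + 39774*x/215 (g(x, P) = 4 + (-1/215 + 185)*x = 4 + 39774*x/215)
(156172 + g(36, 563))*(165043 - 141452) = (156172 + (4 + (39774/215)*36))*(165043 - 141452) = (156172 + (4 + 1431864/215))*23591 = (156172 + 1432724/215)*23591 = (35009704/215)*23591 = 825913927064/215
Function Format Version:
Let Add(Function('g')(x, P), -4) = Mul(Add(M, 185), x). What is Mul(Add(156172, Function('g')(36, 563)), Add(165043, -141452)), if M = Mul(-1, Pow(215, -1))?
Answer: Rational(825913927064, 215) ≈ 3.8415e+9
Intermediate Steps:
M = Rational(-1, 215) (M = Mul(-1, Rational(1, 215)) = Rational(-1, 215) ≈ -0.0046512)
Function('g')(x, P) = Add(4, Mul(Rational(39774, 215), x)) (Function('g')(x, P) = Add(4, Mul(Add(Rational(-1, 215), 185), x)) = Add(4, Mul(Rational(39774, 215), x)))
Mul(Add(156172, Function('g')(36, 563)), Add(165043, -141452)) = Mul(Add(156172, Add(4, Mul(Rational(39774, 215), 36))), Add(165043, -141452)) = Mul(Add(156172, Add(4, Rational(1431864, 215))), 23591) = Mul(Add(156172, Rational(1432724, 215)), 23591) = Mul(Rational(35009704, 215), 23591) = Rational(825913927064, 215)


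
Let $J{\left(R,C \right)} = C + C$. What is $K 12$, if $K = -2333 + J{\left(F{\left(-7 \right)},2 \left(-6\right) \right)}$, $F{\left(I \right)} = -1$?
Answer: $-28284$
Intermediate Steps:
$J{\left(R,C \right)} = 2 C$
$K = -2357$ ($K = -2333 + 2 \cdot 2 \left(-6\right) = -2333 + 2 \left(-12\right) = -2333 - 24 = -2357$)
$K 12 = \left(-2357\right) 12 = -28284$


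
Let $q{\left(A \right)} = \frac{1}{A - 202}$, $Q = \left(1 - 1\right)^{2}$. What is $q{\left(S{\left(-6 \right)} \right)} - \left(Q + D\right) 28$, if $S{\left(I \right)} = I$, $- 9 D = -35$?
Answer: $- \frac{203849}{1872} \approx -108.89$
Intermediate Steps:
$D = \frac{35}{9}$ ($D = \left(- \frac{1}{9}\right) \left(-35\right) = \frac{35}{9} \approx 3.8889$)
$Q = 0$ ($Q = 0^{2} = 0$)
$q{\left(A \right)} = \frac{1}{-202 + A}$
$q{\left(S{\left(-6 \right)} \right)} - \left(Q + D\right) 28 = \frac{1}{-202 - 6} - \left(0 + \frac{35}{9}\right) 28 = \frac{1}{-208} - \frac{35}{9} \cdot 28 = - \frac{1}{208} - \frac{980}{9} = - \frac{203849}{1872}$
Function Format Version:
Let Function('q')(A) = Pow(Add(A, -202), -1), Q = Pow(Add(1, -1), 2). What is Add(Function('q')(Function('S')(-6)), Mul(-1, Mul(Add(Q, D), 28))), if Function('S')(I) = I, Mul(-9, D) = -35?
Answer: Rational(-203849, 1872) ≈ -108.89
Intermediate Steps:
D = Rational(35, 9) (D = Mul(Rational(-1, 9), -35) = Rational(35, 9) ≈ 3.8889)
Q = 0 (Q = Pow(0, 2) = 0)
Function('q')(A) = Pow(Add(-202, A), -1)
Add(Function('q')(Function('S')(-6)), Mul(-1, Mul(Add(Q, D), 28))) = Add(Pow(Add(-202, -6), -1), Mul(-1, Mul(Add(0, Rational(35, 9)), 28))) = Add(Pow(-208, -1), Mul(-1, Mul(Rational(35, 9), 28))) = Add(Rational(-1, 208), Mul(-1, Rational(980, 9))) = Add(Rational(-1, 208), Rational(-980, 9)) = Rational(-203849, 1872)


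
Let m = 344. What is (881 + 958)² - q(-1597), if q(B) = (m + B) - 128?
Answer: 3383302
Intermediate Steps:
q(B) = 216 + B (q(B) = (344 + B) - 128 = 216 + B)
(881 + 958)² - q(-1597) = (881 + 958)² - (216 - 1597) = 1839² - 1*(-1381) = 3381921 + 1381 = 3383302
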